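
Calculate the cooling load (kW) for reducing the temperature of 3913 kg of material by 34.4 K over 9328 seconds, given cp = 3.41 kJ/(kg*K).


Q = m * cp * dT / t
Q = 3913 * 3.41 * 34.4 / 9328
Q = 49.208 kW

49.208


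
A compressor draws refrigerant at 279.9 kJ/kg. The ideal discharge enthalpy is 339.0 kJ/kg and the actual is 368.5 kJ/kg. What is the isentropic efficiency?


dh_ideal = 339.0 - 279.9 = 59.1 kJ/kg
dh_actual = 368.5 - 279.9 = 88.6 kJ/kg
eta_s = dh_ideal / dh_actual = 59.1 / 88.6
eta_s = 0.667

0.667


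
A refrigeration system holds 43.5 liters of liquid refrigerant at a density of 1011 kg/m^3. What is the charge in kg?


Charge = V * rho / 1000
Charge = 43.5 * 1011 / 1000
Charge = 43.98 kg

43.98


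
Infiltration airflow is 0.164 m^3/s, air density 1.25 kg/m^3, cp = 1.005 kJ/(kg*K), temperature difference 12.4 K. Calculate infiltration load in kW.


Q = V_dot * rho * cp * dT
Q = 0.164 * 1.25 * 1.005 * 12.4
Q = 2.555 kW

2.555


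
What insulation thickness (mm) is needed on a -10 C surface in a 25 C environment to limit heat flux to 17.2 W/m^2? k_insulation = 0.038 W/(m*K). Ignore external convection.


dT = 25 - (-10) = 35 K
thickness = k * dT / q_max * 1000
thickness = 0.038 * 35 / 17.2 * 1000
thickness = 77.3 mm

77.3


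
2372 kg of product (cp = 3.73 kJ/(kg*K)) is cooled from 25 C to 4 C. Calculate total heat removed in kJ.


dT = 25 - (4) = 21 K
Q = m * cp * dT = 2372 * 3.73 * 21
Q = 185799 kJ

185799


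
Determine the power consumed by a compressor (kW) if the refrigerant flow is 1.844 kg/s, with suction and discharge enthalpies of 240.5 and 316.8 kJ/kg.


dh = 316.8 - 240.5 = 76.3 kJ/kg
W = m_dot * dh = 1.844 * 76.3 = 140.7 kW

140.7


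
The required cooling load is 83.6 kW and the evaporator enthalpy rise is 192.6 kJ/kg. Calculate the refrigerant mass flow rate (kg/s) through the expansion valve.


m_dot = Q / dh
m_dot = 83.6 / 192.6
m_dot = 0.4341 kg/s

0.4341


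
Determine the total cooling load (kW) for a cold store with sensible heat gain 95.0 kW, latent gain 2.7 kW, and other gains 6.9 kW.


Q_total = Q_s + Q_l + Q_misc
Q_total = 95.0 + 2.7 + 6.9
Q_total = 104.6 kW

104.6


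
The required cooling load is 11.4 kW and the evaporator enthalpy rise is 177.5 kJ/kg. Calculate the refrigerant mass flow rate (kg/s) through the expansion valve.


m_dot = Q / dh
m_dot = 11.4 / 177.5
m_dot = 0.0642 kg/s

0.0642


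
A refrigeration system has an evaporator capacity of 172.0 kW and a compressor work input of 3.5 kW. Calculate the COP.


COP = Q_evap / W
COP = 172.0 / 3.5
COP = 49.143

49.143


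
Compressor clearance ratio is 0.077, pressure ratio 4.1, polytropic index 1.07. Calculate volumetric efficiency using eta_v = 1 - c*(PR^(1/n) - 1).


PR^(1/n) = 4.1^(1/1.07) = 3.73848113
eta_v = 1 - 0.077 * (3.73848113 - 1)
eta_v = 0.7891

0.7891


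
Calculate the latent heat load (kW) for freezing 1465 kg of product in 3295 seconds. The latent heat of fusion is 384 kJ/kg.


Q_lat = m * h_fg / t
Q_lat = 1465 * 384 / 3295
Q_lat = 170.73 kW

170.73


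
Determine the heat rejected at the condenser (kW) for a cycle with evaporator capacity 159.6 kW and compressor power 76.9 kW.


Q_cond = Q_evap + W
Q_cond = 159.6 + 76.9
Q_cond = 236.5 kW

236.5


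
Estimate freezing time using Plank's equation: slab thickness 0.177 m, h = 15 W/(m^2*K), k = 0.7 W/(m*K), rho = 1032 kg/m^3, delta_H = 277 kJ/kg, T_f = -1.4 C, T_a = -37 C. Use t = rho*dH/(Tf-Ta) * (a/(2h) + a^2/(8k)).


dT = -1.4 - (-37) = 35.6 K
term1 = a/(2h) = 0.177/(2*15) = 0.0059
term2 = a^2/(8k) = 0.177^2/(8*0.7) = 0.005594464286
t = rho*dH*1000/dT * (term1 + term2)
t = 1032*277*1000/35.6 * (0.0059 + 0.005594464286)
t = 92299 s

92299


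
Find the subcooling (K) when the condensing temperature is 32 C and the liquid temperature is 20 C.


Subcooling = T_cond - T_liquid
Subcooling = 32 - 20
Subcooling = 12 K

12


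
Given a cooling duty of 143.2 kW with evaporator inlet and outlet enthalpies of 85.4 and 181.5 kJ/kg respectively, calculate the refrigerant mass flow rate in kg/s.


dh = 181.5 - 85.4 = 96.1 kJ/kg
m_dot = Q / dh = 143.2 / 96.1 = 1.4901 kg/s

1.4901


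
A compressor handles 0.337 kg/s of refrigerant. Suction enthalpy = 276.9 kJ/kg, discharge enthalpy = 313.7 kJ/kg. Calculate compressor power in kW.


dh = 313.7 - 276.9 = 36.8 kJ/kg
W = m_dot * dh = 0.337 * 36.8 = 12.4 kW

12.4


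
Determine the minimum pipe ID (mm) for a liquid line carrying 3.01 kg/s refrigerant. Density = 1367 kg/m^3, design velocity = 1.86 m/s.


A = m_dot / (rho * v) = 3.01 / (1367 * 1.86) = 0.001183818266 m^2
d = sqrt(4*A/pi) * 1000
d = 38.8 mm

38.8


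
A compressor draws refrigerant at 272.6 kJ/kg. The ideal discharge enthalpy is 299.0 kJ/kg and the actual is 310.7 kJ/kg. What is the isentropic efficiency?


dh_ideal = 299.0 - 272.6 = 26.4 kJ/kg
dh_actual = 310.7 - 272.6 = 38.1 kJ/kg
eta_s = dh_ideal / dh_actual = 26.4 / 38.1
eta_s = 0.6929

0.6929


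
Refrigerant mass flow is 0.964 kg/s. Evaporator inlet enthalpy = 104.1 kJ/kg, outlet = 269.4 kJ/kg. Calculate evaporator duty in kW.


dh = 269.4 - 104.1 = 165.3 kJ/kg
Q_evap = m_dot * dh = 0.964 * 165.3
Q_evap = 159.35 kW

159.35


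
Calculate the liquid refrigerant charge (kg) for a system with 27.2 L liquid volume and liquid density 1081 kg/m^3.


Charge = V * rho / 1000
Charge = 27.2 * 1081 / 1000
Charge = 29.4 kg

29.4


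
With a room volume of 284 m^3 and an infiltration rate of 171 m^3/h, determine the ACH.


ACH = flow / volume
ACH = 171 / 284
ACH = 0.602

0.602


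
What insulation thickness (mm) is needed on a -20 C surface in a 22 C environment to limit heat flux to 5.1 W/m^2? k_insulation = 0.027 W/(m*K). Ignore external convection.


dT = 22 - (-20) = 42 K
thickness = k * dT / q_max * 1000
thickness = 0.027 * 42 / 5.1 * 1000
thickness = 222.4 mm

222.4


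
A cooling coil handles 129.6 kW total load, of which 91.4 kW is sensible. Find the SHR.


SHR = Q_sensible / Q_total
SHR = 91.4 / 129.6
SHR = 0.705

0.705


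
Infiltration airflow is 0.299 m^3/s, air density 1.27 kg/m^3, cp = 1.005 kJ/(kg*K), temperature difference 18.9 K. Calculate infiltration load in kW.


Q = V_dot * rho * cp * dT
Q = 0.299 * 1.27 * 1.005 * 18.9
Q = 7.213 kW

7.213


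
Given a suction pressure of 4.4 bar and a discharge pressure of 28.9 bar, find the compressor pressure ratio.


PR = P_high / P_low
PR = 28.9 / 4.4
PR = 6.568

6.568


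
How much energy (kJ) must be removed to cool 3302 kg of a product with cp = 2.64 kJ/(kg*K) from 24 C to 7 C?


dT = 24 - (7) = 17 K
Q = m * cp * dT = 3302 * 2.64 * 17
Q = 148194 kJ

148194


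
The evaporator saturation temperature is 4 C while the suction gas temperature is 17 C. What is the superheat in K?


Superheat = T_suction - T_evap
Superheat = 17 - (4)
Superheat = 13 K

13


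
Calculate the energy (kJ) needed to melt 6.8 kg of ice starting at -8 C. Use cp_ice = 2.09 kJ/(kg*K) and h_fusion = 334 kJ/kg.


Sensible heat = cp * dT = 2.09 * 8 = 16.72 kJ/kg
Total per kg = 16.72 + 334 = 350.72 kJ/kg
Q = m * total = 6.8 * 350.72
Q = 2384.9 kJ

2384.9


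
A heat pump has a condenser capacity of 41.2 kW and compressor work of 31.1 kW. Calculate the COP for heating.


COP_hp = Q_cond / W
COP_hp = 41.2 / 31.1
COP_hp = 1.325

1.325


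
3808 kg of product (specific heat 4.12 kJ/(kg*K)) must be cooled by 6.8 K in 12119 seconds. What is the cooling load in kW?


Q = m * cp * dT / t
Q = 3808 * 4.12 * 6.8 / 12119
Q = 8.803 kW

8.803


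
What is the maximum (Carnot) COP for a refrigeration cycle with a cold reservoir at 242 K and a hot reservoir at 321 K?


dT = 321 - 242 = 79 K
COP_carnot = T_cold / dT = 242 / 79
COP_carnot = 3.063

3.063


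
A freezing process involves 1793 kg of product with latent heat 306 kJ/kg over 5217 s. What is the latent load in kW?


Q_lat = m * h_fg / t
Q_lat = 1793 * 306 / 5217
Q_lat = 105.17 kW

105.17


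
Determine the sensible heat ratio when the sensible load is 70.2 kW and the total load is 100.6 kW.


SHR = Q_sensible / Q_total
SHR = 70.2 / 100.6
SHR = 0.698

0.698


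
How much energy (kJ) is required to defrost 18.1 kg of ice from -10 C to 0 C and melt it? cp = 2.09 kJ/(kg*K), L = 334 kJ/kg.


Sensible heat = cp * dT = 2.09 * 10 = 20.9 kJ/kg
Total per kg = 20.9 + 334 = 354.9 kJ/kg
Q = m * total = 18.1 * 354.9
Q = 6423.7 kJ

6423.7


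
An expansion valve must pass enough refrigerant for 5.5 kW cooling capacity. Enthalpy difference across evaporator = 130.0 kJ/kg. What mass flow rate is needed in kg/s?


m_dot = Q / dh
m_dot = 5.5 / 130.0
m_dot = 0.0423 kg/s

0.0423


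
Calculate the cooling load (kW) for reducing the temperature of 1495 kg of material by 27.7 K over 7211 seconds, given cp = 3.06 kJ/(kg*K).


Q = m * cp * dT / t
Q = 1495 * 3.06 * 27.7 / 7211
Q = 17.573 kW

17.573


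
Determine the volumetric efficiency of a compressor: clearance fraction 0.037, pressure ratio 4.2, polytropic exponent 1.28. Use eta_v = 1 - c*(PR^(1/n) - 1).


PR^(1/n) = 4.2^(1/1.28) = 3.06841084
eta_v = 1 - 0.037 * (3.06841084 - 1)
eta_v = 0.9235

0.9235


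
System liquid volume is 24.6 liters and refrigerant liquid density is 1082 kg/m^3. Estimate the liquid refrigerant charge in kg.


Charge = V * rho / 1000
Charge = 24.6 * 1082 / 1000
Charge = 26.62 kg

26.62


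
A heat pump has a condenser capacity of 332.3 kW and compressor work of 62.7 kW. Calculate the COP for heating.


COP_hp = Q_cond / W
COP_hp = 332.3 / 62.7
COP_hp = 5.3

5.3


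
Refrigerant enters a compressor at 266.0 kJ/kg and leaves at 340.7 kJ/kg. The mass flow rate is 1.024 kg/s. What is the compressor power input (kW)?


dh = 340.7 - 266.0 = 74.7 kJ/kg
W = m_dot * dh = 1.024 * 74.7 = 76.49 kW

76.49


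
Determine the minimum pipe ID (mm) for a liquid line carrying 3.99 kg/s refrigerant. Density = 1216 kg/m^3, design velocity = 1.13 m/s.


A = m_dot / (rho * v) = 3.99 / (1216 * 1.13) = 0.002903761062 m^2
d = sqrt(4*A/pi) * 1000
d = 60.8 mm

60.8


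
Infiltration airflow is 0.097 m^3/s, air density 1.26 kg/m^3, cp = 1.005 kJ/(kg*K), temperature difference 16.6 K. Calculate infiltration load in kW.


Q = V_dot * rho * cp * dT
Q = 0.097 * 1.26 * 1.005 * 16.6
Q = 2.039 kW

2.039


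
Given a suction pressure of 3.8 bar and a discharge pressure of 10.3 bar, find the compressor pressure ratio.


PR = P_high / P_low
PR = 10.3 / 3.8
PR = 2.711

2.711


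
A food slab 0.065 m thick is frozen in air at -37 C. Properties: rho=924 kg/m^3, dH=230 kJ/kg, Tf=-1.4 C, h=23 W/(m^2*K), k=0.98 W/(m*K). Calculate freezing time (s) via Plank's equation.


dT = -1.4 - (-37) = 35.6 K
term1 = a/(2h) = 0.065/(2*23) = 0.001413043478
term2 = a^2/(8k) = 0.065^2/(8*0.98) = 0.0005389030612
t = rho*dH*1000/dT * (term1 + term2)
t = 924*230*1000/35.6 * (0.001413043478 + 0.0005389030612)
t = 11652 s

11652


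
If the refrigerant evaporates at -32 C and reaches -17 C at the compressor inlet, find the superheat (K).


Superheat = T_suction - T_evap
Superheat = -17 - (-32)
Superheat = 15 K

15


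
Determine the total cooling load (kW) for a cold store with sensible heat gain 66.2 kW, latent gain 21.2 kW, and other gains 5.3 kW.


Q_total = Q_s + Q_l + Q_misc
Q_total = 66.2 + 21.2 + 5.3
Q_total = 92.7 kW

92.7


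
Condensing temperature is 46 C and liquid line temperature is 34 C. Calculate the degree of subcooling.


Subcooling = T_cond - T_liquid
Subcooling = 46 - 34
Subcooling = 12 K

12


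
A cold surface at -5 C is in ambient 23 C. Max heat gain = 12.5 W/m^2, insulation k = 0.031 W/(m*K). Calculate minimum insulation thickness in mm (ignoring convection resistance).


dT = 23 - (-5) = 28 K
thickness = k * dT / q_max * 1000
thickness = 0.031 * 28 / 12.5 * 1000
thickness = 69.4 mm

69.4


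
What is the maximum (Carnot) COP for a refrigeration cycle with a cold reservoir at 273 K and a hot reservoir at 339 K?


dT = 339 - 273 = 66 K
COP_carnot = T_cold / dT = 273 / 66
COP_carnot = 4.136

4.136


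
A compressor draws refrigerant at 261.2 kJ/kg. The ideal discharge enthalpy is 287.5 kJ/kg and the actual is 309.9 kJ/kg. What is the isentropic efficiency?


dh_ideal = 287.5 - 261.2 = 26.3 kJ/kg
dh_actual = 309.9 - 261.2 = 48.7 kJ/kg
eta_s = dh_ideal / dh_actual = 26.3 / 48.7
eta_s = 0.54

0.54


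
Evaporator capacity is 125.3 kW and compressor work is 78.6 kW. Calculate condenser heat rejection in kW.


Q_cond = Q_evap + W
Q_cond = 125.3 + 78.6
Q_cond = 203.9 kW

203.9


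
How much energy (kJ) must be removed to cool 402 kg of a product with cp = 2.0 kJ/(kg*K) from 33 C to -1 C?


dT = 33 - (-1) = 34 K
Q = m * cp * dT = 402 * 2.0 * 34
Q = 27336 kJ

27336


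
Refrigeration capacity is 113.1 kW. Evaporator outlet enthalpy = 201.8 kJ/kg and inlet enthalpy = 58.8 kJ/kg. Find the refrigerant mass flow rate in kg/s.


dh = 201.8 - 58.8 = 143.0 kJ/kg
m_dot = Q / dh = 113.1 / 143.0 = 0.7909 kg/s

0.7909


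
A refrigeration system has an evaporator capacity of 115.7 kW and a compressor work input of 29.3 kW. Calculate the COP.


COP = Q_evap / W
COP = 115.7 / 29.3
COP = 3.949

3.949


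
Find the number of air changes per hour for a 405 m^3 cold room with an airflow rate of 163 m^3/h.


ACH = flow / volume
ACH = 163 / 405
ACH = 0.402

0.402


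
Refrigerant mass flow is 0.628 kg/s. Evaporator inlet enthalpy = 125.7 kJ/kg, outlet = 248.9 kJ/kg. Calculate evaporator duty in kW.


dh = 248.9 - 125.7 = 123.2 kJ/kg
Q_evap = m_dot * dh = 0.628 * 123.2
Q_evap = 77.37 kW

77.37


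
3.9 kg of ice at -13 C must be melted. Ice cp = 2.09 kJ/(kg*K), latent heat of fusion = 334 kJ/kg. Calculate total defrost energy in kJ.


Sensible heat = cp * dT = 2.09 * 13 = 27.17 kJ/kg
Total per kg = 27.17 + 334 = 361.17 kJ/kg
Q = m * total = 3.9 * 361.17
Q = 1408.6 kJ

1408.6


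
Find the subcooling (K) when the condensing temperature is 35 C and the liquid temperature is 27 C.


Subcooling = T_cond - T_liquid
Subcooling = 35 - 27
Subcooling = 8 K

8


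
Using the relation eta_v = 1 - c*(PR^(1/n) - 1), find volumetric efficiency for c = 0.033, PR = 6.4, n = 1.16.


PR^(1/n) = 6.4^(1/1.16) = 4.95430496
eta_v = 1 - 0.033 * (4.95430496 - 1)
eta_v = 0.8695

0.8695


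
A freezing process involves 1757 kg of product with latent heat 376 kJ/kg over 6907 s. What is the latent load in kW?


Q_lat = m * h_fg / t
Q_lat = 1757 * 376 / 6907
Q_lat = 95.65 kW

95.65


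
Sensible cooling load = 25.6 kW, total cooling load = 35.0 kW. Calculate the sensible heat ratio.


SHR = Q_sensible / Q_total
SHR = 25.6 / 35.0
SHR = 0.731

0.731


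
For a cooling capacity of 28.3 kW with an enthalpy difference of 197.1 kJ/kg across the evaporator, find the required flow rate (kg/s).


m_dot = Q / dh
m_dot = 28.3 / 197.1
m_dot = 0.1436 kg/s

0.1436


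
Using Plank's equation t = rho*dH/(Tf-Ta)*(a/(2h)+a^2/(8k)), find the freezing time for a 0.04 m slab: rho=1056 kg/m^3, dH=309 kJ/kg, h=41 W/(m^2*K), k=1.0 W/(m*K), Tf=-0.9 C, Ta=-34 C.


dT = -0.9 - (-34) = 33.1 K
term1 = a/(2h) = 0.04/(2*41) = 0.000487804878
term2 = a^2/(8k) = 0.04^2/(8*1.0) = 0.0002
t = rho*dH*1000/dT * (term1 + term2)
t = 1056*309*1000/33.1 * (0.000487804878 + 0.0002)
t = 6780 s

6780


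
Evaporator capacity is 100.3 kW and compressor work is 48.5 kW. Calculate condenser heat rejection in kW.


Q_cond = Q_evap + W
Q_cond = 100.3 + 48.5
Q_cond = 148.8 kW

148.8


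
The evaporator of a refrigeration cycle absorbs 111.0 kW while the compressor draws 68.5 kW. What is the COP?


COP = Q_evap / W
COP = 111.0 / 68.5
COP = 1.62

1.62


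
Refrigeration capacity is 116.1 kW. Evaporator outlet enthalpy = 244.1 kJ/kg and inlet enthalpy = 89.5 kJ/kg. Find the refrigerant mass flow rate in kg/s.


dh = 244.1 - 89.5 = 154.6 kJ/kg
m_dot = Q / dh = 116.1 / 154.6 = 0.751 kg/s

0.751


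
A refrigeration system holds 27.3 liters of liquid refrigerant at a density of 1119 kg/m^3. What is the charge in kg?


Charge = V * rho / 1000
Charge = 27.3 * 1119 / 1000
Charge = 30.55 kg

30.55


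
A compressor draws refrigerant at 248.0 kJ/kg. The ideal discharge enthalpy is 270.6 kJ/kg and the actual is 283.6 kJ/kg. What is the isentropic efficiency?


dh_ideal = 270.6 - 248.0 = 22.6 kJ/kg
dh_actual = 283.6 - 248.0 = 35.6 kJ/kg
eta_s = dh_ideal / dh_actual = 22.6 / 35.6
eta_s = 0.6348

0.6348


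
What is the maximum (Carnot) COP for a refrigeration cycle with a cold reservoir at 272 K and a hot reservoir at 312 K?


dT = 312 - 272 = 40 K
COP_carnot = T_cold / dT = 272 / 40
COP_carnot = 6.8

6.8


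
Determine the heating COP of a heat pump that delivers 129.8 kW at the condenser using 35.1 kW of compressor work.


COP_hp = Q_cond / W
COP_hp = 129.8 / 35.1
COP_hp = 3.698

3.698


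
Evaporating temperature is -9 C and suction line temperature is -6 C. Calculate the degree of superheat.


Superheat = T_suction - T_evap
Superheat = -6 - (-9)
Superheat = 3 K

3


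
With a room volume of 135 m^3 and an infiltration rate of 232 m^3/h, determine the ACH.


ACH = flow / volume
ACH = 232 / 135
ACH = 1.719

1.719


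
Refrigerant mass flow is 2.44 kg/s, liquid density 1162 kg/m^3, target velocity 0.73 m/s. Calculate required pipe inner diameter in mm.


A = m_dot / (rho * v) = 2.44 / (1162 * 0.73) = 0.002876476552 m^2
d = sqrt(4*A/pi) * 1000
d = 60.5 mm

60.5


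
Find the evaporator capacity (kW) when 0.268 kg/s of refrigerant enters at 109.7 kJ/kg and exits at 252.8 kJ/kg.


dh = 252.8 - 109.7 = 143.1 kJ/kg
Q_evap = m_dot * dh = 0.268 * 143.1
Q_evap = 38.35 kW

38.35


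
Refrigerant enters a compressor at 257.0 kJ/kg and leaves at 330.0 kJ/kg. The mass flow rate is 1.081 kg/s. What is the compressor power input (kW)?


dh = 330.0 - 257.0 = 73.0 kJ/kg
W = m_dot * dh = 1.081 * 73.0 = 78.91 kW

78.91


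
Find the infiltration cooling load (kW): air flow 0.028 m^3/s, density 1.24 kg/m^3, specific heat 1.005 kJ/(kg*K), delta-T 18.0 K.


Q = V_dot * rho * cp * dT
Q = 0.028 * 1.24 * 1.005 * 18.0
Q = 0.628 kW

0.628


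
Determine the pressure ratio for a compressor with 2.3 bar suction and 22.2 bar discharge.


PR = P_high / P_low
PR = 22.2 / 2.3
PR = 9.652

9.652


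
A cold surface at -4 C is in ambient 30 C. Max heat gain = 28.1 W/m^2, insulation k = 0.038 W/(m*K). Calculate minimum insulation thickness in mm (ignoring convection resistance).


dT = 30 - (-4) = 34 K
thickness = k * dT / q_max * 1000
thickness = 0.038 * 34 / 28.1 * 1000
thickness = 46.0 mm

46.0


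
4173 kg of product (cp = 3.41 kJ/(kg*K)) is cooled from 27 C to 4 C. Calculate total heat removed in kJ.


dT = 27 - (4) = 23 K
Q = m * cp * dT = 4173 * 3.41 * 23
Q = 327288 kJ

327288


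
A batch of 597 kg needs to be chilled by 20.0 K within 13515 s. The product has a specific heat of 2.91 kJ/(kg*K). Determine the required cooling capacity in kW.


Q = m * cp * dT / t
Q = 597 * 2.91 * 20.0 / 13515
Q = 2.571 kW

2.571


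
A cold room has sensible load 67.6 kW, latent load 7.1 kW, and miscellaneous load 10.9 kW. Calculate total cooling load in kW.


Q_total = Q_s + Q_l + Q_misc
Q_total = 67.6 + 7.1 + 10.9
Q_total = 85.6 kW

85.6


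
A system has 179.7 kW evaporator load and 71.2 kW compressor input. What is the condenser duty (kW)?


Q_cond = Q_evap + W
Q_cond = 179.7 + 71.2
Q_cond = 250.9 kW

250.9


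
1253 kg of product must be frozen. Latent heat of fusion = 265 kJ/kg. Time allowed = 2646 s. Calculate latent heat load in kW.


Q_lat = m * h_fg / t
Q_lat = 1253 * 265 / 2646
Q_lat = 125.49 kW

125.49


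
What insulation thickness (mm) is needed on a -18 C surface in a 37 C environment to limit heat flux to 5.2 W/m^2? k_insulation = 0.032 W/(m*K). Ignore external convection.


dT = 37 - (-18) = 55 K
thickness = k * dT / q_max * 1000
thickness = 0.032 * 55 / 5.2 * 1000
thickness = 338.5 mm

338.5


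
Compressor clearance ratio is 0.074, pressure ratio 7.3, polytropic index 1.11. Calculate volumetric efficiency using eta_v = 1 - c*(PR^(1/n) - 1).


PR^(1/n) = 7.3^(1/1.11) = 5.99471226
eta_v = 1 - 0.074 * (5.99471226 - 1)
eta_v = 0.6304

0.6304


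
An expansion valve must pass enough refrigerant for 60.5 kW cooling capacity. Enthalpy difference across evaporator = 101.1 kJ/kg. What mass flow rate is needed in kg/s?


m_dot = Q / dh
m_dot = 60.5 / 101.1
m_dot = 0.5984 kg/s

0.5984


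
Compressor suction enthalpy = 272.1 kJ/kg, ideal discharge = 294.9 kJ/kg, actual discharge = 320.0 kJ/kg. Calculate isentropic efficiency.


dh_ideal = 294.9 - 272.1 = 22.8 kJ/kg
dh_actual = 320.0 - 272.1 = 47.9 kJ/kg
eta_s = dh_ideal / dh_actual = 22.8 / 47.9
eta_s = 0.476

0.476


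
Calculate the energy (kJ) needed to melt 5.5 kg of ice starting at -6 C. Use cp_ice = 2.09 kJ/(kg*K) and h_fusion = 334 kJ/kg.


Sensible heat = cp * dT = 2.09 * 6 = 12.54 kJ/kg
Total per kg = 12.54 + 334 = 346.54 kJ/kg
Q = m * total = 5.5 * 346.54
Q = 1906.0 kJ

1906.0


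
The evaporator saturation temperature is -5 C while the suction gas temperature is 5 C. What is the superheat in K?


Superheat = T_suction - T_evap
Superheat = 5 - (-5)
Superheat = 10 K

10


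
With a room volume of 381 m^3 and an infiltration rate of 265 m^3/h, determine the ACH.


ACH = flow / volume
ACH = 265 / 381
ACH = 0.696

0.696


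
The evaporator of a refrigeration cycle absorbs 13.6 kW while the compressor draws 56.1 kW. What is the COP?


COP = Q_evap / W
COP = 13.6 / 56.1
COP = 0.242

0.242


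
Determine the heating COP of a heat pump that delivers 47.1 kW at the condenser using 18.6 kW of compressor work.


COP_hp = Q_cond / W
COP_hp = 47.1 / 18.6
COP_hp = 2.532

2.532


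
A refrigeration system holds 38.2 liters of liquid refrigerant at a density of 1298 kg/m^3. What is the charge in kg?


Charge = V * rho / 1000
Charge = 38.2 * 1298 / 1000
Charge = 49.58 kg

49.58


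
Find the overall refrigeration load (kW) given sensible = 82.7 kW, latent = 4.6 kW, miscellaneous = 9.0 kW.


Q_total = Q_s + Q_l + Q_misc
Q_total = 82.7 + 4.6 + 9.0
Q_total = 96.3 kW

96.3


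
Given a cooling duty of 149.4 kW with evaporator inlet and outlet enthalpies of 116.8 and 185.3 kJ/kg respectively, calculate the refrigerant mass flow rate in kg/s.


dh = 185.3 - 116.8 = 68.5 kJ/kg
m_dot = Q / dh = 149.4 / 68.5 = 2.181 kg/s

2.181


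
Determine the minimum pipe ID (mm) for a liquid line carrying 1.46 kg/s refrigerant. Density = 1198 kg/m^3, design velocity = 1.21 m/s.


A = m_dot / (rho * v) = 1.46 / (1198 * 1.21) = 0.001007188289 m^2
d = sqrt(4*A/pi) * 1000
d = 35.8 mm

35.8


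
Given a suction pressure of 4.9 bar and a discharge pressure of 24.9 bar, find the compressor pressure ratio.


PR = P_high / P_low
PR = 24.9 / 4.9
PR = 5.082

5.082


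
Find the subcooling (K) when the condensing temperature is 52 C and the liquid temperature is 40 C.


Subcooling = T_cond - T_liquid
Subcooling = 52 - 40
Subcooling = 12 K

12


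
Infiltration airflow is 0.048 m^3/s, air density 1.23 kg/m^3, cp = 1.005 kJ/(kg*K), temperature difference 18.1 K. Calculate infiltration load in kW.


Q = V_dot * rho * cp * dT
Q = 0.048 * 1.23 * 1.005 * 18.1
Q = 1.074 kW

1.074


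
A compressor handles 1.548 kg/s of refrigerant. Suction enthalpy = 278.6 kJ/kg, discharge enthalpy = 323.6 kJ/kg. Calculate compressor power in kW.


dh = 323.6 - 278.6 = 45.0 kJ/kg
W = m_dot * dh = 1.548 * 45.0 = 69.66 kW

69.66


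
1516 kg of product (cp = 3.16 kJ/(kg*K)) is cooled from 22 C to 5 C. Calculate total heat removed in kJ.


dT = 22 - (5) = 17 K
Q = m * cp * dT = 1516 * 3.16 * 17
Q = 81440 kJ

81440


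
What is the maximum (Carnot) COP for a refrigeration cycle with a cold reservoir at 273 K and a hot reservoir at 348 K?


dT = 348 - 273 = 75 K
COP_carnot = T_cold / dT = 273 / 75
COP_carnot = 3.64

3.64


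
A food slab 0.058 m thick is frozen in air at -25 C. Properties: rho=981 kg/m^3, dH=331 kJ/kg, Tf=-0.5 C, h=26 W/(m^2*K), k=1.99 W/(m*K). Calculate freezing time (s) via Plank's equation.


dT = -0.5 - (-25) = 24.5 K
term1 = a/(2h) = 0.058/(2*26) = 0.001115384615
term2 = a^2/(8k) = 0.058^2/(8*1.99) = 0.0002113065327
t = rho*dH*1000/dT * (term1 + term2)
t = 981*331*1000/24.5 * (0.001115384615 + 0.0002113065327)
t = 17583 s

17583


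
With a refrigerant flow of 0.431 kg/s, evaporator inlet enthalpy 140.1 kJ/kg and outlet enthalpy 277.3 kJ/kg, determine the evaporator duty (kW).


dh = 277.3 - 140.1 = 137.2 kJ/kg
Q_evap = m_dot * dh = 0.431 * 137.2
Q_evap = 59.13 kW

59.13


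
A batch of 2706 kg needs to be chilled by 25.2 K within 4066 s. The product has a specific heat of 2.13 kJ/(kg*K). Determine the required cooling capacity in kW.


Q = m * cp * dT / t
Q = 2706 * 2.13 * 25.2 / 4066
Q = 35.722 kW

35.722


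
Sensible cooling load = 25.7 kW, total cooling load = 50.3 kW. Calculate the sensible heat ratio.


SHR = Q_sensible / Q_total
SHR = 25.7 / 50.3
SHR = 0.511

0.511


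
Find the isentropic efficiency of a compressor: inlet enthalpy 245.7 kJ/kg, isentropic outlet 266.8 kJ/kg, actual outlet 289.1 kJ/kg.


dh_ideal = 266.8 - 245.7 = 21.1 kJ/kg
dh_actual = 289.1 - 245.7 = 43.4 kJ/kg
eta_s = dh_ideal / dh_actual = 21.1 / 43.4
eta_s = 0.4862

0.4862


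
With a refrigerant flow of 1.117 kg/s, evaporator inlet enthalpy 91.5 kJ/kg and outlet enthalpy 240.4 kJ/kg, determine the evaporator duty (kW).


dh = 240.4 - 91.5 = 148.9 kJ/kg
Q_evap = m_dot * dh = 1.117 * 148.9
Q_evap = 166.32 kW

166.32


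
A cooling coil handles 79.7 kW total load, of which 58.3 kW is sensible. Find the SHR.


SHR = Q_sensible / Q_total
SHR = 58.3 / 79.7
SHR = 0.731

0.731


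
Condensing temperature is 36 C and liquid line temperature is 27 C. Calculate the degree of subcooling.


Subcooling = T_cond - T_liquid
Subcooling = 36 - 27
Subcooling = 9 K

9


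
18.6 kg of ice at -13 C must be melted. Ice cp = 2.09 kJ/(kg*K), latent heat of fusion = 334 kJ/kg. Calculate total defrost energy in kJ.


Sensible heat = cp * dT = 2.09 * 13 = 27.17 kJ/kg
Total per kg = 27.17 + 334 = 361.17 kJ/kg
Q = m * total = 18.6 * 361.17
Q = 6717.8 kJ

6717.8


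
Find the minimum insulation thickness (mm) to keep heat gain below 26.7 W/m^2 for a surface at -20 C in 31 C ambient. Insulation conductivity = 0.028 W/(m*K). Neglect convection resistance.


dT = 31 - (-20) = 51 K
thickness = k * dT / q_max * 1000
thickness = 0.028 * 51 / 26.7 * 1000
thickness = 53.5 mm

53.5


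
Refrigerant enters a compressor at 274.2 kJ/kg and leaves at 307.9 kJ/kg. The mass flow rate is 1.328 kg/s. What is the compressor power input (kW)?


dh = 307.9 - 274.2 = 33.7 kJ/kg
W = m_dot * dh = 1.328 * 33.7 = 44.75 kW

44.75


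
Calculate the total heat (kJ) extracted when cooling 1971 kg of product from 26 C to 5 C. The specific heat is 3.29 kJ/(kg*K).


dT = 26 - (5) = 21 K
Q = m * cp * dT = 1971 * 3.29 * 21
Q = 136176 kJ

136176


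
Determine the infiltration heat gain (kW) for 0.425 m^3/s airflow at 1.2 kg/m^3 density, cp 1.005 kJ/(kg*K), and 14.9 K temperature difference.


Q = V_dot * rho * cp * dT
Q = 0.425 * 1.2 * 1.005 * 14.9
Q = 7.637 kW

7.637


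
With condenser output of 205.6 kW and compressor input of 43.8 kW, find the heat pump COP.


COP_hp = Q_cond / W
COP_hp = 205.6 / 43.8
COP_hp = 4.694

4.694


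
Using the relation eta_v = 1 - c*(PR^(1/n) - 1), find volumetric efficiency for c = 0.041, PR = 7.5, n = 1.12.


PR^(1/n) = 7.5^(1/1.12) = 6.04372506
eta_v = 1 - 0.041 * (6.04372506 - 1)
eta_v = 0.7932

0.7932


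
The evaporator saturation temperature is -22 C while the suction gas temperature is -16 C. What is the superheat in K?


Superheat = T_suction - T_evap
Superheat = -16 - (-22)
Superheat = 6 K

6


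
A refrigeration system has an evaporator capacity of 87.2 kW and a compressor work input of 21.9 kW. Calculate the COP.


COP = Q_evap / W
COP = 87.2 / 21.9
COP = 3.982

3.982


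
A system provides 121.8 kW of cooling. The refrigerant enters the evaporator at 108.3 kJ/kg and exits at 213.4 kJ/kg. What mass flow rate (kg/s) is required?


dh = 213.4 - 108.3 = 105.1 kJ/kg
m_dot = Q / dh = 121.8 / 105.1 = 1.1589 kg/s

1.1589


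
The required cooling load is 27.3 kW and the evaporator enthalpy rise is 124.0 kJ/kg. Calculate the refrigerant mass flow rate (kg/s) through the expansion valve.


m_dot = Q / dh
m_dot = 27.3 / 124.0
m_dot = 0.2202 kg/s

0.2202


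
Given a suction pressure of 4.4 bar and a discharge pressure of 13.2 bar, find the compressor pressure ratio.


PR = P_high / P_low
PR = 13.2 / 4.4
PR = 3.0

3.0


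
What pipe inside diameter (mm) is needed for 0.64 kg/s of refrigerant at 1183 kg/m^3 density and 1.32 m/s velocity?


A = m_dot / (rho * v) = 0.64 / (1183 * 1.32) = 0.0004098465637 m^2
d = sqrt(4*A/pi) * 1000
d = 22.8 mm

22.8


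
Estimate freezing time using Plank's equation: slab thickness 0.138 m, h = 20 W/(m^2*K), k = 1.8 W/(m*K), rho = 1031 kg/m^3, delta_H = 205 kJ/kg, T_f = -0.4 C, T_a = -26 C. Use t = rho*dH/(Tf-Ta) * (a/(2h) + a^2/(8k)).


dT = -0.4 - (-26) = 25.6 K
term1 = a/(2h) = 0.138/(2*20) = 0.00345
term2 = a^2/(8k) = 0.138^2/(8*1.8) = 0.0013225
t = rho*dH*1000/dT * (term1 + term2)
t = 1031*205*1000/25.6 * (0.00345 + 0.0013225)
t = 39402 s

39402


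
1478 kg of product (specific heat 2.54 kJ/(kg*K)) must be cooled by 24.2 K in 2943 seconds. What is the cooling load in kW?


Q = m * cp * dT / t
Q = 1478 * 2.54 * 24.2 / 2943
Q = 30.87 kW

30.87


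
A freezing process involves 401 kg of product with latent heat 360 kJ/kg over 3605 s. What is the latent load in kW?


Q_lat = m * h_fg / t
Q_lat = 401 * 360 / 3605
Q_lat = 40.04 kW

40.04


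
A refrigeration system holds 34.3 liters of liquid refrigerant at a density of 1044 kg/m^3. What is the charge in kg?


Charge = V * rho / 1000
Charge = 34.3 * 1044 / 1000
Charge = 35.81 kg

35.81


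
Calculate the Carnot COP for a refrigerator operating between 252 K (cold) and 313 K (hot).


dT = 313 - 252 = 61 K
COP_carnot = T_cold / dT = 252 / 61
COP_carnot = 4.131

4.131


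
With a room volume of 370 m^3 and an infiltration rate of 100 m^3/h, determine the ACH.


ACH = flow / volume
ACH = 100 / 370
ACH = 0.27

0.27


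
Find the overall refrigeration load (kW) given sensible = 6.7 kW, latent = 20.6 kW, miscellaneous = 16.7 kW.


Q_total = Q_s + Q_l + Q_misc
Q_total = 6.7 + 20.6 + 16.7
Q_total = 44.0 kW

44.0


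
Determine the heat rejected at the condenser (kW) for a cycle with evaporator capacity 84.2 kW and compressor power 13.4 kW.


Q_cond = Q_evap + W
Q_cond = 84.2 + 13.4
Q_cond = 97.6 kW

97.6


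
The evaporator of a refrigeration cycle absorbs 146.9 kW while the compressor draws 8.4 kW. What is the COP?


COP = Q_evap / W
COP = 146.9 / 8.4
COP = 17.488

17.488


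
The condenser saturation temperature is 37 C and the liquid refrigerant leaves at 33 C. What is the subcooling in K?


Subcooling = T_cond - T_liquid
Subcooling = 37 - 33
Subcooling = 4 K

4


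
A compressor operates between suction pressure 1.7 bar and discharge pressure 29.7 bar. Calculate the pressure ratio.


PR = P_high / P_low
PR = 29.7 / 1.7
PR = 17.471

17.471


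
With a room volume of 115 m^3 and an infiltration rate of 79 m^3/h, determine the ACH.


ACH = flow / volume
ACH = 79 / 115
ACH = 0.687

0.687


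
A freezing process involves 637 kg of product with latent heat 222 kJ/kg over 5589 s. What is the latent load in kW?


Q_lat = m * h_fg / t
Q_lat = 637 * 222 / 5589
Q_lat = 25.3 kW

25.3


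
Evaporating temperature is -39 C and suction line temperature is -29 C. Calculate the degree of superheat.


Superheat = T_suction - T_evap
Superheat = -29 - (-39)
Superheat = 10 K

10


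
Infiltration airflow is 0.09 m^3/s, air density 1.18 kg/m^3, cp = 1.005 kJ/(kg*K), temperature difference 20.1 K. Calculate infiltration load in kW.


Q = V_dot * rho * cp * dT
Q = 0.09 * 1.18 * 1.005 * 20.1
Q = 2.145 kW

2.145


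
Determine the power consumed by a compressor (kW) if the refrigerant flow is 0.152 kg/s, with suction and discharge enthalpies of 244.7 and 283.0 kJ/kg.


dh = 283.0 - 244.7 = 38.3 kJ/kg
W = m_dot * dh = 0.152 * 38.3 = 5.82 kW

5.82


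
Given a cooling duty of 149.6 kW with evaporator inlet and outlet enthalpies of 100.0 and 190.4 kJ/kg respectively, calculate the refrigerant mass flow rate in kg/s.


dh = 190.4 - 100.0 = 90.4 kJ/kg
m_dot = Q / dh = 149.6 / 90.4 = 1.6549 kg/s

1.6549


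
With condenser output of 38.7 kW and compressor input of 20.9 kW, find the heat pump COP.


COP_hp = Q_cond / W
COP_hp = 38.7 / 20.9
COP_hp = 1.852

1.852


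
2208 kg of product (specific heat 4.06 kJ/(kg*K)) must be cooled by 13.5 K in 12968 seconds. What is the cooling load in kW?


Q = m * cp * dT / t
Q = 2208 * 4.06 * 13.5 / 12968
Q = 9.332 kW

9.332


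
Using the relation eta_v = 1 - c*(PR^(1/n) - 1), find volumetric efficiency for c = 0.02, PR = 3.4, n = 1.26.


PR^(1/n) = 3.4^(1/1.26) = 2.64124486
eta_v = 1 - 0.02 * (2.64124486 - 1)
eta_v = 0.9672

0.9672


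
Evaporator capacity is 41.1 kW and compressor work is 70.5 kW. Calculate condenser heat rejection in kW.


Q_cond = Q_evap + W
Q_cond = 41.1 + 70.5
Q_cond = 111.6 kW

111.6


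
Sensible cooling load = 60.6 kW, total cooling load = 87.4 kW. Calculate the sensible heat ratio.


SHR = Q_sensible / Q_total
SHR = 60.6 / 87.4
SHR = 0.693

0.693


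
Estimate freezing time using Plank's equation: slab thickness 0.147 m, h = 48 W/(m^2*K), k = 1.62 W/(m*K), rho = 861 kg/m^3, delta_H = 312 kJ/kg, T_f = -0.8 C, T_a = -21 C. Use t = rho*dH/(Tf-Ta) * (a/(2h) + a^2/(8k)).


dT = -0.8 - (-21) = 20.2 K
term1 = a/(2h) = 0.147/(2*48) = 0.00153125
term2 = a^2/(8k) = 0.147^2/(8*1.62) = 0.001667361111
t = rho*dH*1000/dT * (term1 + term2)
t = 861*312*1000/20.2 * (0.00153125 + 0.001667361111)
t = 42537 s

42537


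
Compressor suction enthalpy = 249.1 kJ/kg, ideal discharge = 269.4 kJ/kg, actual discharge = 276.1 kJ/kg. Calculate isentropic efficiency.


dh_ideal = 269.4 - 249.1 = 20.3 kJ/kg
dh_actual = 276.1 - 249.1 = 27.0 kJ/kg
eta_s = dh_ideal / dh_actual = 20.3 / 27.0
eta_s = 0.7519

0.7519


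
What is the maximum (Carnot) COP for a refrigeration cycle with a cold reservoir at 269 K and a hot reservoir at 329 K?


dT = 329 - 269 = 60 K
COP_carnot = T_cold / dT = 269 / 60
COP_carnot = 4.483

4.483


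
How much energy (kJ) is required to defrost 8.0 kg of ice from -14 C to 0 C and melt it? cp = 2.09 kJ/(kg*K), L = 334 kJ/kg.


Sensible heat = cp * dT = 2.09 * 14 = 29.26 kJ/kg
Total per kg = 29.26 + 334 = 363.26 kJ/kg
Q = m * total = 8.0 * 363.26
Q = 2906.1 kJ

2906.1


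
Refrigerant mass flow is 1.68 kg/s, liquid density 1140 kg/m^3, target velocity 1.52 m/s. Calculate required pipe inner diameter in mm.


A = m_dot / (rho * v) = 1.68 / (1140 * 1.52) = 0.0009695290859 m^2
d = sqrt(4*A/pi) * 1000
d = 35.1 mm

35.1


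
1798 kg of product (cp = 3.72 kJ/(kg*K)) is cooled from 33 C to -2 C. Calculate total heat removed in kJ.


dT = 33 - (-2) = 35 K
Q = m * cp * dT = 1798 * 3.72 * 35
Q = 234100 kJ

234100


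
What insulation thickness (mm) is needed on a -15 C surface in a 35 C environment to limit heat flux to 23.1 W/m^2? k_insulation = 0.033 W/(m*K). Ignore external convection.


dT = 35 - (-15) = 50 K
thickness = k * dT / q_max * 1000
thickness = 0.033 * 50 / 23.1 * 1000
thickness = 71.4 mm

71.4


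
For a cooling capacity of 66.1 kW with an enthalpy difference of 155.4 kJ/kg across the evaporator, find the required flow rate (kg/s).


m_dot = Q / dh
m_dot = 66.1 / 155.4
m_dot = 0.4254 kg/s

0.4254


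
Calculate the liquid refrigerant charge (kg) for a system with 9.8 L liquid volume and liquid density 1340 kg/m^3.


Charge = V * rho / 1000
Charge = 9.8 * 1340 / 1000
Charge = 13.13 kg

13.13


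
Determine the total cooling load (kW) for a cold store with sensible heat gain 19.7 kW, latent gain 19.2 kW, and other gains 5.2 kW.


Q_total = Q_s + Q_l + Q_misc
Q_total = 19.7 + 19.2 + 5.2
Q_total = 44.1 kW

44.1


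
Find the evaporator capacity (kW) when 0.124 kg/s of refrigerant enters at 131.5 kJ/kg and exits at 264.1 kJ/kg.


dh = 264.1 - 131.5 = 132.6 kJ/kg
Q_evap = m_dot * dh = 0.124 * 132.6
Q_evap = 16.44 kW

16.44


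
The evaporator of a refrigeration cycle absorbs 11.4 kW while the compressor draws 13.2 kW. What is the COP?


COP = Q_evap / W
COP = 11.4 / 13.2
COP = 0.864

0.864


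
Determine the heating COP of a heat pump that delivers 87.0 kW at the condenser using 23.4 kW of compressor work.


COP_hp = Q_cond / W
COP_hp = 87.0 / 23.4
COP_hp = 3.718

3.718


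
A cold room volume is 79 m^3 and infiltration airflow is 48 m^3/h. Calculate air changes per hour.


ACH = flow / volume
ACH = 48 / 79
ACH = 0.608

0.608


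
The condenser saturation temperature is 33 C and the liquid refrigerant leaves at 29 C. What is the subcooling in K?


Subcooling = T_cond - T_liquid
Subcooling = 33 - 29
Subcooling = 4 K

4


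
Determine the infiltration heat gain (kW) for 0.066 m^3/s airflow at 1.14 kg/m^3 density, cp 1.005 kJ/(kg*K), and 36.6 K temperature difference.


Q = V_dot * rho * cp * dT
Q = 0.066 * 1.14 * 1.005 * 36.6
Q = 2.768 kW

2.768


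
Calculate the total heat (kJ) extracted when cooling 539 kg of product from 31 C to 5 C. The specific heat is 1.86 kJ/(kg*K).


dT = 31 - (5) = 26 K
Q = m * cp * dT = 539 * 1.86 * 26
Q = 26066 kJ

26066


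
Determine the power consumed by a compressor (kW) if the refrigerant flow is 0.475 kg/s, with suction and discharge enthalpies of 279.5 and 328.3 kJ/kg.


dh = 328.3 - 279.5 = 48.8 kJ/kg
W = m_dot * dh = 0.475 * 48.8 = 23.18 kW

23.18


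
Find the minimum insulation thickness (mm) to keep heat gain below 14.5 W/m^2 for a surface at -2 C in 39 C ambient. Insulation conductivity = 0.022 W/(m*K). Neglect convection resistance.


dT = 39 - (-2) = 41 K
thickness = k * dT / q_max * 1000
thickness = 0.022 * 41 / 14.5 * 1000
thickness = 62.2 mm

62.2


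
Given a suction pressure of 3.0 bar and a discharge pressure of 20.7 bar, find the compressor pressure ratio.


PR = P_high / P_low
PR = 20.7 / 3.0
PR = 6.9

6.9


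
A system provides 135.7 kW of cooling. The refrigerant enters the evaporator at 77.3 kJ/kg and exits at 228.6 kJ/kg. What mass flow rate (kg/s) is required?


dh = 228.6 - 77.3 = 151.3 kJ/kg
m_dot = Q / dh = 135.7 / 151.3 = 0.8969 kg/s

0.8969


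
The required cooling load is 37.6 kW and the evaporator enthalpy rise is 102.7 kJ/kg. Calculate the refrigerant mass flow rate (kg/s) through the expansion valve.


m_dot = Q / dh
m_dot = 37.6 / 102.7
m_dot = 0.3661 kg/s

0.3661


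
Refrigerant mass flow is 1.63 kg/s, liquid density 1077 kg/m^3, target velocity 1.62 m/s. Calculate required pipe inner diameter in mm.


A = m_dot / (rho * v) = 1.63 / (1077 * 1.62) = 0.0009342366198 m^2
d = sqrt(4*A/pi) * 1000
d = 34.5 mm

34.5


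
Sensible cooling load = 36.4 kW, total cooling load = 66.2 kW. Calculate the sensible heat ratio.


SHR = Q_sensible / Q_total
SHR = 36.4 / 66.2
SHR = 0.55

0.55


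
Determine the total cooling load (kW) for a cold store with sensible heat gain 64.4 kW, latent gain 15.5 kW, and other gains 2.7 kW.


Q_total = Q_s + Q_l + Q_misc
Q_total = 64.4 + 15.5 + 2.7
Q_total = 82.6 kW

82.6


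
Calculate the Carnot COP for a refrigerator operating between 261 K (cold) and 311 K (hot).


dT = 311 - 261 = 50 K
COP_carnot = T_cold / dT = 261 / 50
COP_carnot = 5.22

5.22
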